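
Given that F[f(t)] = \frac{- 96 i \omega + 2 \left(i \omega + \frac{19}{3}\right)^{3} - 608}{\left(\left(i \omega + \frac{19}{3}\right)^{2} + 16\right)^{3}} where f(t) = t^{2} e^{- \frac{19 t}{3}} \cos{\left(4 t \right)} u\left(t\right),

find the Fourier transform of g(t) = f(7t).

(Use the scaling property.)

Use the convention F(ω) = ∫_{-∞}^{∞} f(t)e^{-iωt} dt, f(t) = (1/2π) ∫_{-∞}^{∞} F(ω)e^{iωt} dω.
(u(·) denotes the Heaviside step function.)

F[g](ω) = \frac{2646 \left(- 63504 i \omega + \left(3 i \omega + 133\right)^{3} - 2815344\right)}{\left(\left(3 i \omega + 133\right)^{2} + 7056\right)^{3}}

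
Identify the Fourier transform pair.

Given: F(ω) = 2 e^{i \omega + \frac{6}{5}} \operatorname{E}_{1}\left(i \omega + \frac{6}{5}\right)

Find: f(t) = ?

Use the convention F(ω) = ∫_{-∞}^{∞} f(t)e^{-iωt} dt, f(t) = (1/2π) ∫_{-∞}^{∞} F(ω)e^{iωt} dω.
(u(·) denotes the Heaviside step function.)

f(t) = \frac{2 e^{- \frac{6 t}{5}} u\left(t\right)}{t + 1}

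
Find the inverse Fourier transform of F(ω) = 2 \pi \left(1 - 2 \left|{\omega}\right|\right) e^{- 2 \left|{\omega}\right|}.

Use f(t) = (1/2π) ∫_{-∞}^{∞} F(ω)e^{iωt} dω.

f(t) = \frac{8 t^{2}}{\left(t^{2} + 4\right)^{2}}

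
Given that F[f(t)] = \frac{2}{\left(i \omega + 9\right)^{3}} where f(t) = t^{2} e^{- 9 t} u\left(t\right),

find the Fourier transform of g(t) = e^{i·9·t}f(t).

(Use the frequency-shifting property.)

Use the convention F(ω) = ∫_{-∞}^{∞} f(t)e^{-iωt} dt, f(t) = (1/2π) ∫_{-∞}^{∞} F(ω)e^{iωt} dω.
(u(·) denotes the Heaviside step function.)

F[g](ω) = \frac{2}{\left(i \left(\omega - 9\right) + 9\right)^{3}}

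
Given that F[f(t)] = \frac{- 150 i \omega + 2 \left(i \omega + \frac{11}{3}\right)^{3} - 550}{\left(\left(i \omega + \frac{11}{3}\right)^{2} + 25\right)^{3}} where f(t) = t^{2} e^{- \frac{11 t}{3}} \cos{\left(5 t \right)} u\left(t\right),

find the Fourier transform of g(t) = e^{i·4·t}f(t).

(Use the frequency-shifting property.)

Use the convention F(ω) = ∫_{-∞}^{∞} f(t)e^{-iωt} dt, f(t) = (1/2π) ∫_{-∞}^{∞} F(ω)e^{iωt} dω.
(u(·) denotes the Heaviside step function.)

F[g](ω) = \frac{54 \left(2025 i \left(4 - \omega\right) + \left(3 i \left(\omega - 4\right) + 11\right)^{3} - 7425\right)}{\left(\left(3 i \left(\omega - 4\right) + 11\right)^{2} + 225\right)^{3}}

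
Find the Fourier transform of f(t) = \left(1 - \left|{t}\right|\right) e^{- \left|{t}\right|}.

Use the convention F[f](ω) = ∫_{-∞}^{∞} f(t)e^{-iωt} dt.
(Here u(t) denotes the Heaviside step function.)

F(ω) = \frac{4 \omega^{2}}{\left(\omega^{2} + 1\right)^{2}}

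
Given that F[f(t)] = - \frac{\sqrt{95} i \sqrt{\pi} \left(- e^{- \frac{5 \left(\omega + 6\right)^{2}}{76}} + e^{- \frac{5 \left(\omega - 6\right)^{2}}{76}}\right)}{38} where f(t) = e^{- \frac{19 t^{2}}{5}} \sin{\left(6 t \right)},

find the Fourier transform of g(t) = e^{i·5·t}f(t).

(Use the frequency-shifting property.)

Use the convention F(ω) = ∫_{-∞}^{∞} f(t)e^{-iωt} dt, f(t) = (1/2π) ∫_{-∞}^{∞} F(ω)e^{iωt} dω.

F[g](ω) = \frac{\sqrt{95} i \sqrt{\pi} \left(- e^{\frac{30 \omega}{19}} + e^{\frac{150}{19}}\right) e^{- \frac{5 \omega^{2}}{76} - \frac{5 \omega}{38} - \frac{605}{76}}}{38}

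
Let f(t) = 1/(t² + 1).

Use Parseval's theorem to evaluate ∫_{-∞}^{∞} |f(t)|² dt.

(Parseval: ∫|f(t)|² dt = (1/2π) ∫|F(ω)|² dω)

∫|f(t)|² dt = \frac{\pi}{2}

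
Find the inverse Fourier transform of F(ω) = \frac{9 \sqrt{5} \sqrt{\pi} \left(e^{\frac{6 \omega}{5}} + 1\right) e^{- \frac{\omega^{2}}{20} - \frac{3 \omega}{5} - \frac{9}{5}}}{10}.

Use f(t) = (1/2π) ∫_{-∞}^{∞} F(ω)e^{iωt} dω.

f(t) = 9 e^{- 5 t^{2}} \cos{\left(6 t \right)}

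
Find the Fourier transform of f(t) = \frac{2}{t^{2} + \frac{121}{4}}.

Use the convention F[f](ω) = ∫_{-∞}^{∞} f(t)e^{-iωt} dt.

F(ω) = \frac{4 \pi e^{- \frac{11 \left|{\omega}\right|}{2}}}{11}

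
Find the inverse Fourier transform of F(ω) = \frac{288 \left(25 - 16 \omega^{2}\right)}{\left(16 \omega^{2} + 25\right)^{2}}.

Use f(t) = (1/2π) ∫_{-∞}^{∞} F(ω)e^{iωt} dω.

f(t) = 9 e^{- \frac{5 \left|{t}\right|}{4}} \left|{t}\right|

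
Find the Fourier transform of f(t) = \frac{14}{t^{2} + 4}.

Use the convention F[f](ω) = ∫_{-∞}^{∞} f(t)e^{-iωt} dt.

F(ω) = 7 \pi e^{- 2 \left|{\omega}\right|}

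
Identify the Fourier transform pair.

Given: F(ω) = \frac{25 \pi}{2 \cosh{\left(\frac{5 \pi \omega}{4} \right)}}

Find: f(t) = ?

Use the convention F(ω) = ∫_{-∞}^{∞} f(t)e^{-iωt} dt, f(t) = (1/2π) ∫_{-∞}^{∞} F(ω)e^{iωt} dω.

f(t) = \frac{5}{\cosh{\left(\frac{2 t}{5} \right)}}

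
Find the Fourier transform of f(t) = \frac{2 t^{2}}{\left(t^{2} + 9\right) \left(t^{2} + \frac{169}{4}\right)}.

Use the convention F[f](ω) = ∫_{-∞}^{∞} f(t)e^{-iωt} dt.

F(ω) = - \frac{24 \pi e^{- 3 \left|{\omega}\right|}}{133} + \frac{52 \pi e^{- \frac{13 \left|{\omega}\right|}{2}}}{133}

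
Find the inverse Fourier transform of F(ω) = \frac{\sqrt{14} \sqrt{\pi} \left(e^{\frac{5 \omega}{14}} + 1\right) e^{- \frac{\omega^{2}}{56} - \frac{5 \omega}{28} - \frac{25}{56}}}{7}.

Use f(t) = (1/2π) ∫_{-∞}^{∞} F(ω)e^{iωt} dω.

f(t) = 4 e^{- 14 t^{2}} \cos{\left(5 t \right)}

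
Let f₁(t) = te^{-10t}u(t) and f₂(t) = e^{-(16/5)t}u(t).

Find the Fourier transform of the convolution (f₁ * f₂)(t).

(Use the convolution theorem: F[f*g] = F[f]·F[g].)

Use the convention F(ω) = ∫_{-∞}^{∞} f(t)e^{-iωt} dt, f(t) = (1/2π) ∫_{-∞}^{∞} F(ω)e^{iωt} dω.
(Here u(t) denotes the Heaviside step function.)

F[f₁*f₂](ω) = \frac{5}{\left(i \omega + 10\right)^{2} \left(5 i \omega + 16\right)}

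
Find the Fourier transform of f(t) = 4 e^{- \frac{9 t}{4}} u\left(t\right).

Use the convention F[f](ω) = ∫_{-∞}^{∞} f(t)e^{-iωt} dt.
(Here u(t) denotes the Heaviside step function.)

F(ω) = \frac{16}{4 i \omega + 9}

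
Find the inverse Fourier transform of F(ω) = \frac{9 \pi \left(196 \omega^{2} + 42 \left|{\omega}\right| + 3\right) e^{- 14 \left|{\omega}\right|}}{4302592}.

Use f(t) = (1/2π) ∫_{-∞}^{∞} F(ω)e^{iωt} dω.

f(t) = \frac{9}{\left(t^{2} + 196\right)^{3}}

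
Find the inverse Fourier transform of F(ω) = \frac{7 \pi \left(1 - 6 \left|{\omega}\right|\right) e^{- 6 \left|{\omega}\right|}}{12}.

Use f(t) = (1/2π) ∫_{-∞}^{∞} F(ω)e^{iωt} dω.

f(t) = \frac{7 t^{2}}{\left(t^{2} + 36\right)^{2}}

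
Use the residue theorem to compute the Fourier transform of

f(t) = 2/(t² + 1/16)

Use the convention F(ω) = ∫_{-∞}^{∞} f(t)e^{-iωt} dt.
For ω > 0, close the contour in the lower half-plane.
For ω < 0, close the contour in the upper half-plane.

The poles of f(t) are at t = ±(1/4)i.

Let g(z) = f(z)e^{-iωz}; for large |z| the factor e^{-iωz} decays in the lower half-plane when ω > 0 and in the upper half-plane when ω < 0.

Case ω > 0 (lower half-plane, clockwise contour ⇒ F(ω) = -2πi·ΣRes):
  Res_{z = - \frac{i}{4}} g(z) = 4 i e^{- \frac{\omega}{4}}
  F(ω) = -2πi·ΣRes = 8 \pi e^{- \frac{\omega}{4}}

Case ω < 0 (upper half-plane, counterclockwise contour ⇒ F(ω) = +2πi·ΣRes):
  Res_{z = \frac{i}{4}} g(z) = - 4 i e^{\frac{\omega}{4}}
  F(ω) = 2πi·ΣRes = 8 \pi e^{\frac{\omega}{4}}

Both cases combine into a single formula in |ω|:

F(ω) = 8 \pi e^{- \frac{\left|{\omega}\right|}{4}}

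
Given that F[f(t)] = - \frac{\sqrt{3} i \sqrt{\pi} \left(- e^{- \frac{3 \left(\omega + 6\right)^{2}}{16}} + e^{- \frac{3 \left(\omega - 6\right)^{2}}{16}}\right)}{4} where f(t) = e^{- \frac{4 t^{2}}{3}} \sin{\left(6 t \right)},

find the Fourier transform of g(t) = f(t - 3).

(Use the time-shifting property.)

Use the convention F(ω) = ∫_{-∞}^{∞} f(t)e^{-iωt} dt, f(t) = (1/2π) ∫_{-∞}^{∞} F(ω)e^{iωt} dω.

F[g](ω) = \frac{\sqrt{3} i \sqrt{\pi} \left(1 - e^{\frac{9 \omega}{2}}\right) e^{- \frac{3 \omega^{2}}{16} - \frac{9 \omega}{4} - 3 i \omega - \frac{27}{4}}}{4}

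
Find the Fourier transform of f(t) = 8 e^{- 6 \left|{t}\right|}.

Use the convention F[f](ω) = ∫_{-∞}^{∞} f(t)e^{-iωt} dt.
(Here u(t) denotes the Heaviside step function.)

F(ω) = \frac{96}{\omega^{2} + 36}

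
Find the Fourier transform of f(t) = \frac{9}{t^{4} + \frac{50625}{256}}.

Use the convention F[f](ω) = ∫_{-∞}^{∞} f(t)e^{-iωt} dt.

F(ω) = \frac{64 \pi e^{- \frac{15 \sqrt{2} \left|{\omega}\right|}{8}} \sin{\left(\frac{15 \sqrt{2} \left|{\omega}\right|}{8} + \frac{\pi}{4} \right)}}{375}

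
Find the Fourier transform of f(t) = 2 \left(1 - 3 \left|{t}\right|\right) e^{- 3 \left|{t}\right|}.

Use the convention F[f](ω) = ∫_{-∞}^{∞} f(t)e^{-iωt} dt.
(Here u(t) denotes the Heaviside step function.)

F(ω) = \frac{24 \omega^{2}}{\left(\omega^{2} + 9\right)^{2}}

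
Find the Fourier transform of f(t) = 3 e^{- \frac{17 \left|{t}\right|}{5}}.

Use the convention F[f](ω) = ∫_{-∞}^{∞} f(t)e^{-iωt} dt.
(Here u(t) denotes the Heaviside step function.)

F(ω) = \frac{510}{25 \omega^{2} + 289}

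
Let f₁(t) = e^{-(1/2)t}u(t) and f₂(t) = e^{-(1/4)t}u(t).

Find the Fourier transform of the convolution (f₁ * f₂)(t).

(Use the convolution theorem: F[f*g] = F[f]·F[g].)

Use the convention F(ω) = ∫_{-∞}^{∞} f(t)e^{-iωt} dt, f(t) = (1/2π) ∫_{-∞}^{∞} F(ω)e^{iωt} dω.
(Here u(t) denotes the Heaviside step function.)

F[f₁*f₂](ω) = \frac{8}{- 8 \omega^{2} + 6 i \omega + 1}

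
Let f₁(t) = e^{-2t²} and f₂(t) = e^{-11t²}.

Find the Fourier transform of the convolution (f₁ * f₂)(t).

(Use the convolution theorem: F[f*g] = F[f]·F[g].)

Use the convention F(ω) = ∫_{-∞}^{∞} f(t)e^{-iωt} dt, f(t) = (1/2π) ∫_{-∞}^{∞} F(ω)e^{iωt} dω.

F[f₁*f₂](ω) = \frac{\sqrt{22} \pi e^{- \frac{13 \omega^{2}}{88}}}{22}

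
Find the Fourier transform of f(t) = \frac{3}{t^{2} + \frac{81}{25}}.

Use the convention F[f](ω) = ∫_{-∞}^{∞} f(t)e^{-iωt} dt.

F(ω) = \frac{5 \pi e^{- \frac{9 \left|{\omega}\right|}{5}}}{3}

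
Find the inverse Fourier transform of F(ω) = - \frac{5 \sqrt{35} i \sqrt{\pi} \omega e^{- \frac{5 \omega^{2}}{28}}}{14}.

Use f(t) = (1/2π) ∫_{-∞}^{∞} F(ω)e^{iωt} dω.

f(t) = 7 t e^{- \frac{7 t^{2}}{5}}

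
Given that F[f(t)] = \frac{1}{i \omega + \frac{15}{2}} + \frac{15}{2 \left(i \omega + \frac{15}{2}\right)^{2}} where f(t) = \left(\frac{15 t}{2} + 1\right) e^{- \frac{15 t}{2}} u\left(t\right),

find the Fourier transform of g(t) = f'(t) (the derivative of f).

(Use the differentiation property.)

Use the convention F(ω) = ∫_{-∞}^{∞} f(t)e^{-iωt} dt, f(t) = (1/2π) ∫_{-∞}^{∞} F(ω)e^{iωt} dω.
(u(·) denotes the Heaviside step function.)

F[g](ω) = \frac{4 \omega \left(\omega - 15 i\right)}{4 \omega^{2} - 60 i \omega - 225}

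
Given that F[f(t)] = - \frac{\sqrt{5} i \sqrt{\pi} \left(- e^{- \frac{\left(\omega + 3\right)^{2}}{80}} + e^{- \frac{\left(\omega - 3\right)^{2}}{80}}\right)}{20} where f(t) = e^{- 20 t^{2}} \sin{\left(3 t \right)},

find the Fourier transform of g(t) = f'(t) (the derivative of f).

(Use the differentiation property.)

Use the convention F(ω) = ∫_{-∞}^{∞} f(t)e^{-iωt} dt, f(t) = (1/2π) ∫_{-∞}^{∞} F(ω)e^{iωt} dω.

F[g](ω) = \frac{\sqrt{5} \sqrt{\pi} \omega \left(e^{\frac{3 \omega}{20}} - 1\right) e^{- \frac{\omega^{2}}{80} - \frac{3 \omega}{40} - \frac{9}{80}}}{20}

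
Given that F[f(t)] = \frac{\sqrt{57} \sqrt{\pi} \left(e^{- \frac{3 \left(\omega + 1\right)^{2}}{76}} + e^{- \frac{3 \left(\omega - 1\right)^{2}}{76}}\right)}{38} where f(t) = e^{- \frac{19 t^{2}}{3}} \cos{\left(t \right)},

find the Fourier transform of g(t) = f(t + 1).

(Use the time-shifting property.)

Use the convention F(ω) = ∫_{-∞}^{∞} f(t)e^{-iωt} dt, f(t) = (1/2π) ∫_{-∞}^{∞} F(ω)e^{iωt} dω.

F[g](ω) = \frac{\sqrt{57} \sqrt{\pi} \left(e^{\frac{3 \omega}{19}} + 1\right) e^{- \frac{3 \omega^{2}}{76} - \frac{3 \omega}{38} + i \omega - \frac{3}{76}}}{38}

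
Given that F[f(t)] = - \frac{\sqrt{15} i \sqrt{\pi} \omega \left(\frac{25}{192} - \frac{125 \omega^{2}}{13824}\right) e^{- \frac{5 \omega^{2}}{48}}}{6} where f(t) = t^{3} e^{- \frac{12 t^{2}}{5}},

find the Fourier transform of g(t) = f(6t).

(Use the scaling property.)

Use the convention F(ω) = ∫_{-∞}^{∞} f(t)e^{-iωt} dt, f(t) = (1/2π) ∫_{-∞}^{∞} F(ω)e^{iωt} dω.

F[g](ω) = \frac{25 \sqrt{15} i \sqrt{\pi} \omega \left(5 \omega^{2} - 2592\right) e^{- \frac{5 \omega^{2}}{1728}}}{107495424}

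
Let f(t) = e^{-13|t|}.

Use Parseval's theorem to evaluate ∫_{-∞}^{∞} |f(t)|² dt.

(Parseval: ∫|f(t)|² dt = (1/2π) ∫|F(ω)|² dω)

∫|f(t)|² dt = \frac{1}{13}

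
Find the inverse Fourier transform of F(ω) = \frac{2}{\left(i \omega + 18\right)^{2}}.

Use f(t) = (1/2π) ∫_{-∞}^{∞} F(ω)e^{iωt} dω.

f(t) = 2 t e^{- 18 t} u\left(t\right)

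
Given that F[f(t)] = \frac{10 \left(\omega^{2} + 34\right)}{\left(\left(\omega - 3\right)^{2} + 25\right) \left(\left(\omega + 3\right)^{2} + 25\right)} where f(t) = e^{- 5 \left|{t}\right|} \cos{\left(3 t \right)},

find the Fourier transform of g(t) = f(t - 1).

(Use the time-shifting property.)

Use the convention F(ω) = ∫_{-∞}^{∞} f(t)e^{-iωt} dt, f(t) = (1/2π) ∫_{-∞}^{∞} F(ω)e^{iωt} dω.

F[g](ω) = \frac{10 \left(\omega^{2} + 34\right) e^{- i \omega}}{\omega^{4} + 32 \omega^{2} + 1156}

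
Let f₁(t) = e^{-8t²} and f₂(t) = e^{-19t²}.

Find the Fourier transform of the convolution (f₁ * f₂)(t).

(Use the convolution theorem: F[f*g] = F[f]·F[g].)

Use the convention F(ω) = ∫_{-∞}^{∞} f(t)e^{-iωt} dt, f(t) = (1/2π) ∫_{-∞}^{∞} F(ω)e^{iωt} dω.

F[f₁*f₂](ω) = \frac{\sqrt{38} \pi e^{- \frac{27 \omega^{2}}{608}}}{76}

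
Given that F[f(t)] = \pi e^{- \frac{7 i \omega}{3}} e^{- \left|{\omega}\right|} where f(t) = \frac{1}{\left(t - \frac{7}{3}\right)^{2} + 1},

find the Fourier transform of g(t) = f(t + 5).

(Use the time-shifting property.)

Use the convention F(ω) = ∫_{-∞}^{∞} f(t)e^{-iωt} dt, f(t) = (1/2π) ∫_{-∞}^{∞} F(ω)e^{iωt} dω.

F[g](ω) = \pi e^{\frac{8 i \omega}{3} - \left|{\omega}\right|}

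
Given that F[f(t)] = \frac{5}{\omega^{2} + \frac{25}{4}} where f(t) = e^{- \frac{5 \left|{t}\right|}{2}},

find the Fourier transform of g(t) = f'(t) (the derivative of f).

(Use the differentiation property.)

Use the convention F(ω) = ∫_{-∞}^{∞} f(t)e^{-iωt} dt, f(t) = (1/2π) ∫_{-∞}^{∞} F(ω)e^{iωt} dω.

F[g](ω) = \frac{20 i \omega}{4 \omega^{2} + 25}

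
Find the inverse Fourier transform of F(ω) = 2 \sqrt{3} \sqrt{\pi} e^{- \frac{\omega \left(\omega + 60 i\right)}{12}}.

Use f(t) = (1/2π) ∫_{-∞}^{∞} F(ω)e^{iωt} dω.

f(t) = 6 e^{- 3 \left(t - 5\right)^{2}}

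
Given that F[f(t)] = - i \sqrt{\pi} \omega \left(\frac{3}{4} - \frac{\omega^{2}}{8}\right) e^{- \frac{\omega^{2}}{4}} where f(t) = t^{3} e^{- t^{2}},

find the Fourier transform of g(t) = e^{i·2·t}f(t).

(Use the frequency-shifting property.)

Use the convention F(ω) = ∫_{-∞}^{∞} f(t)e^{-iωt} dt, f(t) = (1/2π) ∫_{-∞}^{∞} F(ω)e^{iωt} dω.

F[g](ω) = \frac{i \sqrt{\pi} \left(\omega - 2\right) \left(\left(\omega - 2\right)^{2} - 6\right) e^{- \frac{\left(\omega - 2\right)^{2}}{4}}}{8}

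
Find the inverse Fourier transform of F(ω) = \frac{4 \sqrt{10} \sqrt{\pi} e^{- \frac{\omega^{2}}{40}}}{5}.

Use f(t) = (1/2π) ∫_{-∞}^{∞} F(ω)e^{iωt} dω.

f(t) = 8 e^{- 10 t^{2}}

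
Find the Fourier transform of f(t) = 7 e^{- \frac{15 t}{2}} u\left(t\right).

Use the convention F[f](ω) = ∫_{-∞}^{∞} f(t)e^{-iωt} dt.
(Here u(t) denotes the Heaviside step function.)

F(ω) = \frac{14}{2 i \omega + 15}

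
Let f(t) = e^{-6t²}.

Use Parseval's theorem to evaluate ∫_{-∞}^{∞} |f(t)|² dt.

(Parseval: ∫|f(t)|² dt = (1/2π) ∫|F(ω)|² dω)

∫|f(t)|² dt = \frac{\sqrt{3} \sqrt{\pi}}{6}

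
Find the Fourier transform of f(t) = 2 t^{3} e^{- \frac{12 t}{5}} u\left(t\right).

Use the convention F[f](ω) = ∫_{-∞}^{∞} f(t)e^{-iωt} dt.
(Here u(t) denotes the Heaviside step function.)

F(ω) = \frac{7500}{\left(5 i \omega + 12\right)^{4}}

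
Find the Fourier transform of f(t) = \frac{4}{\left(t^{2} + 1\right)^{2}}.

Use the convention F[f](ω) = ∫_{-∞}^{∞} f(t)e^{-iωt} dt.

F(ω) = 2 \pi \left(\left|{\omega}\right| + 1\right) e^{- \left|{\omega}\right|}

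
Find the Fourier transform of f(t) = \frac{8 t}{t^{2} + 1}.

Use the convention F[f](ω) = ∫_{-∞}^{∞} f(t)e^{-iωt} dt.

F(ω) = - 8 i \pi e^{- \left|{\omega}\right|} \operatorname{sign}{\left(\omega \right)}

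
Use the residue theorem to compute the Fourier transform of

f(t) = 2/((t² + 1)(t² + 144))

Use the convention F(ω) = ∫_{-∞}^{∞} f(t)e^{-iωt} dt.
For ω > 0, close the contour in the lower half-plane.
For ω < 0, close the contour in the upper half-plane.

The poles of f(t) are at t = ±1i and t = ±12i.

Let g(z) = f(z)e^{-iωz}; for large |z| the factor e^{-iωz} decays in the lower half-plane when ω > 0 and in the upper half-plane when ω < 0.

Case ω > 0 (lower half-plane, clockwise contour ⇒ F(ω) = -2πi·ΣRes):
  Res_{z = - i} g(z) = \frac{i e^{- \omega}}{143}
  Res_{z = - 12 i} g(z) = - \frac{i e^{- 12 \omega}}{1716}
  F(ω) = -2πi·ΣRes = \frac{\pi \left(12 e^{11 \omega} - 1\right) e^{- 12 \omega}}{858}

Case ω < 0 (upper half-plane, counterclockwise contour ⇒ F(ω) = +2πi·ΣRes):
  Res_{z = i} g(z) = - \frac{i e^{\omega}}{143}
  Res_{z = 12 i} g(z) = \frac{i e^{12 \omega}}{1716}
  F(ω) = 2πi·ΣRes = \frac{\pi \left(12 - e^{11 \omega}\right) e^{\omega}}{858}

Both cases combine into a single formula in |ω|:

F(ω) = \frac{\pi \left(12 e^{11 \left|{\omega}\right|} - 1\right) e^{- 12 \left|{\omega}\right|}}{858}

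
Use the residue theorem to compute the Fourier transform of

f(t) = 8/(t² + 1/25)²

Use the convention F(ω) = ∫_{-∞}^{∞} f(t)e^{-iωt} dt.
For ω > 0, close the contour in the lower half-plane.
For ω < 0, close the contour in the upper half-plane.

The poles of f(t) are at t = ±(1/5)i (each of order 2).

Let g(z) = f(z)e^{-iωz}; for large |z| the factor e^{-iωz} decays in the lower half-plane when ω > 0 and in the upper half-plane when ω < 0.

Case ω > 0 (lower half-plane, clockwise contour ⇒ F(ω) = -2πi·ΣRes):
  Res_{z = - \frac{i}{5}} g(z) = 50 i \left(\omega + 5\right) e^{- \frac{\omega}{5}} (pole of order 2)
  F(ω) = -2πi·ΣRes = 100 \pi \left(\omega + 5\right) e^{- \frac{\omega}{5}}

Case ω < 0 (upper half-plane, counterclockwise contour ⇒ F(ω) = +2πi·ΣRes):
  Res_{z = \frac{i}{5}} g(z) = 50 i \left(\omega - 5\right) e^{\frac{\omega}{5}} (pole of order 2)
  F(ω) = 2πi·ΣRes = 100 \pi \left(5 - \omega\right) e^{\frac{\omega}{5}}

Both cases combine into a single formula in |ω|:

F(ω) = 100 \pi \left(\left|{\omega}\right| + 5\right) e^{- \frac{\left|{\omega}\right|}{5}}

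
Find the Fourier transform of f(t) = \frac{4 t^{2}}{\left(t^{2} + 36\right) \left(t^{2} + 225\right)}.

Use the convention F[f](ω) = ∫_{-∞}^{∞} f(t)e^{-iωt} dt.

F(ω) = \frac{4 \pi \left(5 - 2 e^{9 \left|{\omega}\right|}\right) e^{- 15 \left|{\omega}\right|}}{63}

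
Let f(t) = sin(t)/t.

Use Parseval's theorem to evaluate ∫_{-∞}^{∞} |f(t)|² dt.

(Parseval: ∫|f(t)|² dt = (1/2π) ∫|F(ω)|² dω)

∫|f(t)|² dt = \pi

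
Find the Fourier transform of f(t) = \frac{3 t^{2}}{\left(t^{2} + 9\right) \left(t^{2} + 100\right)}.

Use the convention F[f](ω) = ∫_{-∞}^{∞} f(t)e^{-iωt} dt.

F(ω) = \frac{3 \pi \left(10 - 3 e^{7 \left|{\omega}\right|}\right) e^{- 10 \left|{\omega}\right|}}{91}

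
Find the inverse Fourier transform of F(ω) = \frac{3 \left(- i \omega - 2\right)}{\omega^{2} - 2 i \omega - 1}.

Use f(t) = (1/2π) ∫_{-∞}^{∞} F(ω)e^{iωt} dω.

f(t) = 3 \left(t + 1\right) e^{- t} u\left(t\right)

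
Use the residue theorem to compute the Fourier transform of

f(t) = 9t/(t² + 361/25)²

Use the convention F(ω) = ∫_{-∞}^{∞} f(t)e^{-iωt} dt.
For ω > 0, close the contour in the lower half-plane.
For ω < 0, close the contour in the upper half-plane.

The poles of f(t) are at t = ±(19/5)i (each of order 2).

Let g(z) = f(z)e^{-iωz}; for large |z| the factor e^{-iωz} decays in the lower half-plane when ω > 0 and in the upper half-plane when ω < 0.

Case ω > 0 (lower half-plane, clockwise contour ⇒ F(ω) = -2πi·ΣRes):
  Res_{z = - \frac{19 i}{5}} g(z) = \frac{45 \omega e^{- \frac{19 \omega}{5}}}{76} (pole of order 2)
  F(ω) = -2πi·ΣRes = - \frac{45 i \pi \omega e^{- \frac{19 \omega}{5}}}{38}

Case ω < 0 (upper half-plane, counterclockwise contour ⇒ F(ω) = +2πi·ΣRes):
  Res_{z = \frac{19 i}{5}} g(z) = - \frac{45 \omega e^{\frac{19 \omega}{5}}}{76} (pole of order 2)
  F(ω) = 2πi·ΣRes = - \frac{45 i \pi \omega e^{\frac{19 \omega}{5}}}{38}

Both cases combine into a single formula in |ω|:

F(ω) = - \frac{45 i \pi \omega e^{- \frac{19 \left|{\omega}\right|}{5}}}{38}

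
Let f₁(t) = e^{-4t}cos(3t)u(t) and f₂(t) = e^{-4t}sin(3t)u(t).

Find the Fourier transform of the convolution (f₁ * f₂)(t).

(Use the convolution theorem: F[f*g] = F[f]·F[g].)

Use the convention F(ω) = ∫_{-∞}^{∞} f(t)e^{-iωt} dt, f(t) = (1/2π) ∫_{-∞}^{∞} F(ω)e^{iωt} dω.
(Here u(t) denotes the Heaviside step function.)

F[f₁*f₂](ω) = \frac{3 \left(i \omega + 4\right)}{\left(\left(i \omega + 4\right)^{2} + 9\right)^{2}}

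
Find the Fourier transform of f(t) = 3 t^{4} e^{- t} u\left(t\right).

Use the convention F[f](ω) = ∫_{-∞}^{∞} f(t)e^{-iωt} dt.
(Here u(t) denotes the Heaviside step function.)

F(ω) = \frac{72}{\left(i \omega + 1\right)^{5}}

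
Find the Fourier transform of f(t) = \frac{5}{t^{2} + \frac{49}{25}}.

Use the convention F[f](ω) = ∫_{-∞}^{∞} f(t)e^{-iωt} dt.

F(ω) = \frac{25 \pi e^{- \frac{7 \left|{\omega}\right|}{5}}}{7}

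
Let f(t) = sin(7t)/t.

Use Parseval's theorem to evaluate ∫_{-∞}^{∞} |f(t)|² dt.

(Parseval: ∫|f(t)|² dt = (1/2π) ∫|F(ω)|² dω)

∫|f(t)|² dt = 7 \pi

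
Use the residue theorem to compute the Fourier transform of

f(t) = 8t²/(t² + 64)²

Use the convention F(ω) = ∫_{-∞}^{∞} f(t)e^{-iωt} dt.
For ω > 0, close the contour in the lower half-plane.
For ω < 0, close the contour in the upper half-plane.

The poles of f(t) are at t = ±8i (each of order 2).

Let g(z) = f(z)e^{-iωz}; for large |z| the factor e^{-iωz} decays in the lower half-plane when ω > 0 and in the upper half-plane when ω < 0.

Case ω > 0 (lower half-plane, clockwise contour ⇒ F(ω) = -2πi·ΣRes):
  Res_{z = - 8 i} g(z) = \frac{i \left(1 - 8 \omega\right) e^{- 8 \omega}}{4} (pole of order 2)
  F(ω) = -2πi·ΣRes = \frac{\pi \left(1 - 8 \omega\right) e^{- 8 \omega}}{2}

Case ω < 0 (upper half-plane, counterclockwise contour ⇒ F(ω) = +2πi·ΣRes):
  Res_{z = 8 i} g(z) = \frac{i \left(- 8 \omega - 1\right) e^{8 \omega}}{4} (pole of order 2)
  F(ω) = 2πi·ΣRes = \frac{\pi \left(8 \omega + 1\right) e^{8 \omega}}{2}

Both cases combine into a single formula in |ω|:

F(ω) = \frac{\pi \left(1 - 8 \left|{\omega}\right|\right) e^{- 8 \left|{\omega}\right|}}{2}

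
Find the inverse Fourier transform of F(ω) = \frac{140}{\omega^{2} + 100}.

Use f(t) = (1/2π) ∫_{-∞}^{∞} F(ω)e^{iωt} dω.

f(t) = 7 e^{- 10 \left|{t}\right|}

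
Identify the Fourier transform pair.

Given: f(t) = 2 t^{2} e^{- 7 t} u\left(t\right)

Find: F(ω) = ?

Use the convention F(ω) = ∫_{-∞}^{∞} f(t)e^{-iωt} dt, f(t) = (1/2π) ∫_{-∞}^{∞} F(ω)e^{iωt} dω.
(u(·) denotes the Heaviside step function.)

F(ω) = \frac{4}{\left(i \omega + 7\right)^{3}}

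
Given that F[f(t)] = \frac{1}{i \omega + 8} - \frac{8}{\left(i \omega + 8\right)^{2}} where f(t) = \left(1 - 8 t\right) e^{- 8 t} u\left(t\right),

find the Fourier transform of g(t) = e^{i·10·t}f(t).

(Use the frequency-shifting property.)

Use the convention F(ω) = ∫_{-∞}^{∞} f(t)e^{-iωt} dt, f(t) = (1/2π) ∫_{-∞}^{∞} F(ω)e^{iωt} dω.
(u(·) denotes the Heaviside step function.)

F[g](ω) = \frac{i \left(10 - \omega\right)}{\omega^{2} - 4 \omega \left(5 + 4 i\right) + 36 + 160 i}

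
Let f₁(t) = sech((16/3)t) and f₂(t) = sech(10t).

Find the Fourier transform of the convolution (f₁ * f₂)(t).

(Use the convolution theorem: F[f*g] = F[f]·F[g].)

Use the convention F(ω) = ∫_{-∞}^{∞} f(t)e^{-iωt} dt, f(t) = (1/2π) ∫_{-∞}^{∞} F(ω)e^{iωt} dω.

F[f₁*f₂](ω) = \frac{3 \pi^{2}}{160 \cosh{\left(\frac{\pi \omega}{20} \right)} \cosh{\left(\frac{3 \pi \omega}{32} \right)}}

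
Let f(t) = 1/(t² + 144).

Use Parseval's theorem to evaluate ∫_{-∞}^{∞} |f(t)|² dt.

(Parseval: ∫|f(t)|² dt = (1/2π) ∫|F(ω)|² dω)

∫|f(t)|² dt = \frac{\pi}{3456}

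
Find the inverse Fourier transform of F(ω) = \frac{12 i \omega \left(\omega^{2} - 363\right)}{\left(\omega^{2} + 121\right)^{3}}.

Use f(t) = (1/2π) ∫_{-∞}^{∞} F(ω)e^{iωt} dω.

f(t) = 3 t e^{- 11 \left|{t}\right|} \left|{t}\right|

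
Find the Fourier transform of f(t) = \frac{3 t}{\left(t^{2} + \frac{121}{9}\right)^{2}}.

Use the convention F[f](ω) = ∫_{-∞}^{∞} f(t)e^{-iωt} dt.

F(ω) = - \frac{9 i \pi \omega e^{- \frac{11 \left|{\omega}\right|}{3}}}{22}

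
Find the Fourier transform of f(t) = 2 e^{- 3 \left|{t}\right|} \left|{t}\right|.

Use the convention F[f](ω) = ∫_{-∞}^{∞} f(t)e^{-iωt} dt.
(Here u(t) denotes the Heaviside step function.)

F(ω) = \frac{4 \left(9 - \omega^{2}\right)}{\left(\omega^{2} + 9\right)^{2}}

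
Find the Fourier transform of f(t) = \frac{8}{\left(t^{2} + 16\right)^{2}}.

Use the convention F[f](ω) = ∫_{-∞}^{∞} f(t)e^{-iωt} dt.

F(ω) = \frac{\pi \left(4 \left|{\omega}\right| + 1\right) e^{- 4 \left|{\omega}\right|}}{16}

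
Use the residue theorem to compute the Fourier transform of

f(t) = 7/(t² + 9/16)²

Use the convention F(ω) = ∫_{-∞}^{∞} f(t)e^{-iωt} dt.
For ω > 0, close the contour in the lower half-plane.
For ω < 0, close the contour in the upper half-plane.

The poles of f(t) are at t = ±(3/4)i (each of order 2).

Let g(z) = f(z)e^{-iωz}; for large |z| the factor e^{-iωz} decays in the lower half-plane when ω > 0 and in the upper half-plane when ω < 0.

Case ω > 0 (lower half-plane, clockwise contour ⇒ F(ω) = -2πi·ΣRes):
  Res_{z = - \frac{3 i}{4}} g(z) = \frac{28 i \left(3 \omega + 4\right) e^{- \frac{3 \omega}{4}}}{27} (pole of order 2)
  F(ω) = -2πi·ΣRes = \frac{56 \pi \left(3 \omega + 4\right) e^{- \frac{3 \omega}{4}}}{27}

Case ω < 0 (upper half-plane, counterclockwise contour ⇒ F(ω) = +2πi·ΣRes):
  Res_{z = \frac{3 i}{4}} g(z) = \frac{28 i \left(3 \omega - 4\right) e^{\frac{3 \omega}{4}}}{27} (pole of order 2)
  F(ω) = 2πi·ΣRes = \frac{56 \pi \left(4 - 3 \omega\right) e^{\frac{3 \omega}{4}}}{27}

Both cases combine into a single formula in |ω|:

F(ω) = \frac{56 \pi \left(3 \left|{\omega}\right| + 4\right) e^{- \frac{3 \left|{\omega}\right|}{4}}}{27}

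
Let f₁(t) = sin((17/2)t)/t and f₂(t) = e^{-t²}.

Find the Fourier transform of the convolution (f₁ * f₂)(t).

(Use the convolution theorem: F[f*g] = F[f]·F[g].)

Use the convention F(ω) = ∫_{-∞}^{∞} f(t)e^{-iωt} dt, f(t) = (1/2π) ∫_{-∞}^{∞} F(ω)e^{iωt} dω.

F[f₁*f₂](ω) = \begin{cases} \pi^{\frac{3}{2}} e^{- \frac{\omega^{2}}{4}} & \text{for}\: \omega > - \frac{17}{2} \wedge \omega < \frac{17}{2} \\0 & \text{otherwise} \end{cases}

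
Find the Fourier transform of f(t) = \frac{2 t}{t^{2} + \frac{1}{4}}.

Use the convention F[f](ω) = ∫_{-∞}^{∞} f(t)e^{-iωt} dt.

F(ω) = - 2 i \pi e^{- \frac{\left|{\omega}\right|}{2}} \operatorname{sign}{\left(\omega \right)}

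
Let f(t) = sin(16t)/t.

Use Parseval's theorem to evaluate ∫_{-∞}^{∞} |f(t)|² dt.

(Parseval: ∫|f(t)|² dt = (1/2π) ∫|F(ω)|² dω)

∫|f(t)|² dt = 16 \pi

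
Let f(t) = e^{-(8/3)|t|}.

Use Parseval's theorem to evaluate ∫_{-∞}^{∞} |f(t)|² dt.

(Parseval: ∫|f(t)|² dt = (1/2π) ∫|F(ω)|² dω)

∫|f(t)|² dt = \frac{3}{8}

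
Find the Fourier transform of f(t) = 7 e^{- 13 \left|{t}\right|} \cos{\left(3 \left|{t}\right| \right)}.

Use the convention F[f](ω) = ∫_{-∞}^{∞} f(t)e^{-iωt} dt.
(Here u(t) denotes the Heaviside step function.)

F(ω) = \frac{182 \left(\omega^{2} + 178\right)}{\omega^{4} + 320 \omega^{2} + 31684}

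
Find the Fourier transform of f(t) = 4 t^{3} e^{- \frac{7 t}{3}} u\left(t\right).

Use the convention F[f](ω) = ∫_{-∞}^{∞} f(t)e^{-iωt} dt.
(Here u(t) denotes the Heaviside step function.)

F(ω) = \frac{1944}{\left(3 i \omega + 7\right)^{4}}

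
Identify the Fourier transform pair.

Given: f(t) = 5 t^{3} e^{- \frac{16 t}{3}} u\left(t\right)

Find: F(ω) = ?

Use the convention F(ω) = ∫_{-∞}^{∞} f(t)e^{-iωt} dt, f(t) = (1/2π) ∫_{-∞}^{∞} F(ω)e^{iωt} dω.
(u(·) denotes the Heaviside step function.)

F(ω) = \frac{2430}{\left(3 i \omega + 16\right)^{4}}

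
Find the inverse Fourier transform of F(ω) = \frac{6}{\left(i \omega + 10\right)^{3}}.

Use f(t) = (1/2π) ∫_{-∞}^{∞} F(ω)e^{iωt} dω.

f(t) = 3 t^{2} e^{- 10 t} u\left(t\right)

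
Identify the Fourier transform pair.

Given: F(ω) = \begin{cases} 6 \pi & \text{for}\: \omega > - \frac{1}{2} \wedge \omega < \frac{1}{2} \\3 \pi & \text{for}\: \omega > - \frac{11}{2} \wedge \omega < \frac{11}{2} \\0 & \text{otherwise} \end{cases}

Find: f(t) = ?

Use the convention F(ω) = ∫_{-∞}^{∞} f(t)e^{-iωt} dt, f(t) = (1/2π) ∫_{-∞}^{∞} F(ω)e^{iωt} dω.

f(t) = \frac{6 \sin{\left(3 t \right)} \cos{\left(\frac{5 t}{2} \right)}}{t}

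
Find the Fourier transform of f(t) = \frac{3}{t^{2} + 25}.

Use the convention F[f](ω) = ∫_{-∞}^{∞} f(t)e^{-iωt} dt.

F(ω) = \frac{3 \pi e^{- 5 \left|{\omega}\right|}}{5}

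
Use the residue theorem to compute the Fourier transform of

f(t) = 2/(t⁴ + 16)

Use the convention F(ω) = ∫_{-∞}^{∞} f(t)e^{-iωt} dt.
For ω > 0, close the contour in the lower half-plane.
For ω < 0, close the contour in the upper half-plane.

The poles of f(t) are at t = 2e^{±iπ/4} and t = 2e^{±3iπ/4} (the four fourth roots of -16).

Let g(z) = f(z)e^{-iωz}; for large |z| the factor e^{-iωz} decays in the lower half-plane when ω > 0 and in the upper half-plane when ω < 0.

Case ω > 0 (lower half-plane, clockwise contour ⇒ F(ω) = -2πi·ΣRes):
  Res_{z = - \sqrt{2} - \sqrt{2} i} g(z) = \frac{\sqrt{2} i \left(1 - i\right) e^{\sqrt{2} \omega \left(-1 + i\right)}}{32}
  Res_{z = \sqrt{2} - \sqrt{2} i} g(z) = \frac{\sqrt{2} i \left(1 + i\right) e^{- \sqrt{2} \omega \left(1 + i\right)}}{32}
  F(ω) = -2πi·ΣRes = \frac{\sqrt{2} \pi \left(1 - i\right) \left(e^{2 \sqrt{2} i \omega} + i\right) e^{- \sqrt{2} \omega \left(1 + i\right)}}{16} = \frac{\pi e^{- \sqrt{2} \omega} \sin{\left(\sqrt{2} \omega + \frac{\pi}{4} \right)}}{4}

Case ω < 0 (upper half-plane, counterclockwise contour ⇒ F(ω) = +2πi·ΣRes):
  Res_{z = \sqrt{2} + \sqrt{2} i} g(z) = \frac{\sqrt{2} i \left(-1 + i\right) e^{\sqrt{2} \omega \left(1 - i\right)}}{32}
  Res_{z = - \sqrt{2} + \sqrt{2} i} g(z) = \frac{\sqrt{2} \left(1 - i\right) e^{\sqrt{2} \omega \left(1 + i\right)}}{32}
  F(ω) = 2πi·ΣRes = - \frac{\sqrt{2} i \pi \left(i \left(1 - i\right) e^{\sqrt{2} \omega \left(1 - i\right)} - \left(1 - i\right) e^{\sqrt{2} \omega \left(1 + i\right)}\right)}{16} = \frac{\pi e^{\sqrt{2} \omega} \cos{\left(\sqrt{2} \omega + \frac{\pi}{4} \right)}}{4}

Both cases combine into a single formula in |ω|:

F(ω) = \frac{\pi e^{- \sqrt{2} \left|{\omega}\right|} \sin{\left(\sqrt{2} \left|{\omega}\right| + \frac{\pi}{4} \right)}}{4}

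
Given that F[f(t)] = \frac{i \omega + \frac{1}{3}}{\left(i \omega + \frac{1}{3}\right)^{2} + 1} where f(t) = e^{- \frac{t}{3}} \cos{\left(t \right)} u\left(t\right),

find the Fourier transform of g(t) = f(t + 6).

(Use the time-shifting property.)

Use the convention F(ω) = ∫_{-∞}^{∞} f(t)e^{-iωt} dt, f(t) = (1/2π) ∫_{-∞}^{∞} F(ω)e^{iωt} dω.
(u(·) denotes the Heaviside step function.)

F[g](ω) = \frac{\left(9 i \omega + 3\right) e^{6 i \omega}}{\left(3 i \omega + 1\right)^{2} + 9}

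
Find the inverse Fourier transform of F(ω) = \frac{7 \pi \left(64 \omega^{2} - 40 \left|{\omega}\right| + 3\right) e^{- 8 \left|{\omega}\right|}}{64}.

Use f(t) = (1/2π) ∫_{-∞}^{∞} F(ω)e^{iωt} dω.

f(t) = \frac{7 t^{4}}{\left(t^{2} + 64\right)^{3}}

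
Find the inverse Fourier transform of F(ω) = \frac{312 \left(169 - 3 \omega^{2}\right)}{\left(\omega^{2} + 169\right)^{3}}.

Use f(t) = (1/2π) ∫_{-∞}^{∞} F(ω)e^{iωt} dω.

f(t) = 6 t^{2} e^{- 13 \left|{t}\right|}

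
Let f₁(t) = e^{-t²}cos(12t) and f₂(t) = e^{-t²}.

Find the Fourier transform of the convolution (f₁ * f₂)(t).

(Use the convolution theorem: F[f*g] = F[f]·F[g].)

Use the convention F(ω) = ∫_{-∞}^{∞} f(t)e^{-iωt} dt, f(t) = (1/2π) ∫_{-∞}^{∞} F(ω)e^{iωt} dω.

F[f₁*f₂](ω) = \frac{\pi \left(e^{12 \omega} + 1\right) e^{- \frac{\omega^{2}}{2} - 6 \omega - 36}}{2}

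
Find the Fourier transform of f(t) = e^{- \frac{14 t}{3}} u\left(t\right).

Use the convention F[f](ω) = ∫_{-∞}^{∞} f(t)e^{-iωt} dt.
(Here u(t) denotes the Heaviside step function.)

F(ω) = \frac{3}{3 i \omega + 14}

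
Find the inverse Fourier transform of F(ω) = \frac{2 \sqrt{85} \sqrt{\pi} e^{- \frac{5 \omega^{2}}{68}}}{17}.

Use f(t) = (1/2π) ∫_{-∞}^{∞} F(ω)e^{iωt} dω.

f(t) = 2 e^{- \frac{17 t^{2}}{5}}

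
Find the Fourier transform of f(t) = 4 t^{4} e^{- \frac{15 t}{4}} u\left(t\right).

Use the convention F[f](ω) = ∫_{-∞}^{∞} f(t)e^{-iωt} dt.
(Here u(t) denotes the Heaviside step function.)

F(ω) = \frac{98304}{\left(4 i \omega + 15\right)^{5}}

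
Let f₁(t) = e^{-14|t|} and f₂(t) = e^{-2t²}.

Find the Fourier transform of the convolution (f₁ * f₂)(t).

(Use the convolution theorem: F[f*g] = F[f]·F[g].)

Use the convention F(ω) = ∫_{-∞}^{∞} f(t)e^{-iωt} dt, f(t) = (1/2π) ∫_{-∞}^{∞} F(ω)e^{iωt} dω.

F[f₁*f₂](ω) = \frac{14 \sqrt{2} \sqrt{\pi} e^{- \frac{\omega^{2}}{8}}}{\omega^{2} + 196}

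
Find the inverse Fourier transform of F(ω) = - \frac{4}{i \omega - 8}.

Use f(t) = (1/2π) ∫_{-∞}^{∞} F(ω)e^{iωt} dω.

f(t) = 4 e^{8 t} u\left(- t\right)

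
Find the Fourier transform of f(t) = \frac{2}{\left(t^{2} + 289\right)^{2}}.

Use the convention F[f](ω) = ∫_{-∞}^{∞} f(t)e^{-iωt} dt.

F(ω) = \frac{\pi \left(17 \left|{\omega}\right| + 1\right) e^{- 17 \left|{\omega}\right|}}{4913}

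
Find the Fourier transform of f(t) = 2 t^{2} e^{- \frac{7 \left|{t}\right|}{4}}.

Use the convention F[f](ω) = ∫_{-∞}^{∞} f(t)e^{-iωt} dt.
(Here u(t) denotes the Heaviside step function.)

F(ω) = \frac{3584 \left(49 - 48 \omega^{2}\right)}{\left(16 \omega^{2} + 49\right)^{3}}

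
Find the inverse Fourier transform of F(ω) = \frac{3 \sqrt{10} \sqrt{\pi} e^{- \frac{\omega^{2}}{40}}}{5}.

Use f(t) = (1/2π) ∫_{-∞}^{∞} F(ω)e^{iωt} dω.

f(t) = 6 e^{- 10 t^{2}}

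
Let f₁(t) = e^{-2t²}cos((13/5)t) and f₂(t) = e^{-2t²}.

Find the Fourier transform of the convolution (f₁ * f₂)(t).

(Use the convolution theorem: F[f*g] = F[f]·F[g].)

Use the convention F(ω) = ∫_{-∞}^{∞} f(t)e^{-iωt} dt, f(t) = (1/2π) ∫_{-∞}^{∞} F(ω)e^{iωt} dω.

F[f₁*f₂](ω) = \frac{\pi \left(e^{\frac{13 \omega}{10}} + 1\right) e^{- \frac{\omega^{2}}{4} - \frac{13 \omega}{20} - \frac{169}{200}}}{4}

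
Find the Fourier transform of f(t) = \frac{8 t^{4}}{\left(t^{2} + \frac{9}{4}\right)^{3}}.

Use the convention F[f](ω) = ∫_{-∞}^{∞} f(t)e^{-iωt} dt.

F(ω) = \frac{\pi \left(3 \omega^{2} - 10 \left|{\omega}\right| + 4\right) e^{- \frac{3 \left|{\omega}\right|}{2}}}{2}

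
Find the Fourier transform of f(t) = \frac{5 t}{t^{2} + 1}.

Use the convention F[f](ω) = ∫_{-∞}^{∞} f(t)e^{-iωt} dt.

F(ω) = - 5 i \pi e^{- \left|{\omega}\right|} \operatorname{sign}{\left(\omega \right)}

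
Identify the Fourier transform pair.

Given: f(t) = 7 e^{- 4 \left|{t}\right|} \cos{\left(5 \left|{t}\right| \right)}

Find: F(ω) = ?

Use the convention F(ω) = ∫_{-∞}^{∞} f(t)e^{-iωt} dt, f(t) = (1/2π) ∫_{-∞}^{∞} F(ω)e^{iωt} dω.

F(ω) = \frac{56 \left(\omega^{2} + 41\right)}{\omega^{4} - 18 \omega^{2} + 1681}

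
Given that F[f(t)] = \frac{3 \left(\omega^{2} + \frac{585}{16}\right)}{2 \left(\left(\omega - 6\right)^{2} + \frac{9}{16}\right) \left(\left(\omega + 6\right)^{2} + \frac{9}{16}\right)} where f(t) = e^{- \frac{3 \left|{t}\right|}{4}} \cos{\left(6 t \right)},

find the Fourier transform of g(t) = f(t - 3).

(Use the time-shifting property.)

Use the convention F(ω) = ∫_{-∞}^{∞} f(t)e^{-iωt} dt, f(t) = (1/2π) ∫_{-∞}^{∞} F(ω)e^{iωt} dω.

F[g](ω) = \frac{24 \left(16 \omega^{2} + 585\right) e^{- 3 i \omega}}{256 \omega^{4} - 18144 \omega^{2} + 342225}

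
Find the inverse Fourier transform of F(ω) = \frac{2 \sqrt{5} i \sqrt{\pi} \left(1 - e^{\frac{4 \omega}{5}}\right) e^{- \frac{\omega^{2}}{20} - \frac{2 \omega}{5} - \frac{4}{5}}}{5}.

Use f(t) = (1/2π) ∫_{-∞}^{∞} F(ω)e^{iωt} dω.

f(t) = 4 e^{- 5 t^{2}} \sin{\left(4 t \right)}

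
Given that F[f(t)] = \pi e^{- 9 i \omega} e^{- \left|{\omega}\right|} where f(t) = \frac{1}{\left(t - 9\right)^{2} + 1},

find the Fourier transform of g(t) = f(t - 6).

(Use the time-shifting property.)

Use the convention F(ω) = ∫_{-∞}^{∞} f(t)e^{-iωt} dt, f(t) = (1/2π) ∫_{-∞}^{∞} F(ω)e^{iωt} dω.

F[g](ω) = \pi e^{- 15 i \omega - \left|{\omega}\right|}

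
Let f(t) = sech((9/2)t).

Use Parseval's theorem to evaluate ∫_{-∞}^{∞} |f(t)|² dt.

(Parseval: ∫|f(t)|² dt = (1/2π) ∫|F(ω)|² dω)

∫|f(t)|² dt = \frac{4}{9}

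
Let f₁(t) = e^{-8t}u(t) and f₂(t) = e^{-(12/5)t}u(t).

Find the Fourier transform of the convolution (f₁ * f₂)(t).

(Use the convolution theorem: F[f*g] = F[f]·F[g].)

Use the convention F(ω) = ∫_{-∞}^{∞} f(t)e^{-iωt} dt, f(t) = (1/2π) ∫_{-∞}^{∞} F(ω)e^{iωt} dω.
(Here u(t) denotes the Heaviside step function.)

F[f₁*f₂](ω) = \frac{5}{\left(i \omega + 8\right) \left(5 i \omega + 12\right)}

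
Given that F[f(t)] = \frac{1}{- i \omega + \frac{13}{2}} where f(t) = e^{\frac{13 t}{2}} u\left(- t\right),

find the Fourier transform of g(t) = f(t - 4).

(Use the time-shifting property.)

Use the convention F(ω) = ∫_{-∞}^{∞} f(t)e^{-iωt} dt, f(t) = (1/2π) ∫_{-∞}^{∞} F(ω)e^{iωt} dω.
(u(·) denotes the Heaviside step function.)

F[g](ω) = - \frac{2 e^{- 4 i \omega}}{2 i \omega - 13}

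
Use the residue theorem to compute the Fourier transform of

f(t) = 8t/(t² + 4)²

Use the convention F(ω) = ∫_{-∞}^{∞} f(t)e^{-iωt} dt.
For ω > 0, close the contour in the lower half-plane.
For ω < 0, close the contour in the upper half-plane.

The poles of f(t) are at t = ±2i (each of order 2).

Let g(z) = f(z)e^{-iωz}; for large |z| the factor e^{-iωz} decays in the lower half-plane when ω > 0 and in the upper half-plane when ω < 0.

Case ω > 0 (lower half-plane, clockwise contour ⇒ F(ω) = -2πi·ΣRes):
  Res_{z = - 2 i} g(z) = \omega e^{- 2 \omega} (pole of order 2)
  F(ω) = -2πi·ΣRes = - 2 i \pi \omega e^{- 2 \omega}

Case ω < 0 (upper half-plane, counterclockwise contour ⇒ F(ω) = +2πi·ΣRes):
  Res_{z = 2 i} g(z) = - \omega e^{2 \omega} (pole of order 2)
  F(ω) = 2πi·ΣRes = - 2 i \pi \omega e^{2 \omega}

Both cases combine into a single formula in |ω|:

F(ω) = - 2 i \pi \omega e^{- 2 \left|{\omega}\right|}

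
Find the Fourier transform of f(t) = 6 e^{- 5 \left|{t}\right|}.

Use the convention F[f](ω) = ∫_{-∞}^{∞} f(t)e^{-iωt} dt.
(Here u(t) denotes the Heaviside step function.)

F(ω) = \frac{60}{\omega^{2} + 25}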